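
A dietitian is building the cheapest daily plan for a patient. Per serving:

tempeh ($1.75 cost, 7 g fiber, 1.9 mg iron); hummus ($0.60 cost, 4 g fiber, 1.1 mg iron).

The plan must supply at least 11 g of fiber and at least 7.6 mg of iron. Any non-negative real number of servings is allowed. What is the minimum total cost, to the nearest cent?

An LP optimum is at a vertex; with two nutrient constraints at most two foods are used. Check each candidate.
tempeh only: max(11/7, 7.6/1.9) = 4 servings → $7.00.
hummus only: max(11/4, 7.6/1.1) = 6.909 servings → $4.15.
tempeh + hummus: intersection lies outside the first quadrant.
The minimum over all feasible corners is $4.15.

$4.15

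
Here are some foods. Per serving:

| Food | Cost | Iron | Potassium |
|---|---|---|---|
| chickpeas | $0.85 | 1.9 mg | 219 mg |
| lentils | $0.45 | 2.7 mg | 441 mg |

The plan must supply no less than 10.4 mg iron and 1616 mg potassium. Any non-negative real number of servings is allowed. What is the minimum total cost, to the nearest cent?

$1.73

For a min-cost LP with two ≥-constraints, a basic feasible solution has at most two positive variables.
chickpeas only: max(10.4/1.9, 1616/219) = 7.379 servings → $6.27.
lentils only: max(10.4/2.7, 1616/441) = 3.852 servings → $1.73.
chickpeas + lentils with both tight: 0.9051 servings and 3.215 servings → $2.22.
The minimum over all feasible corners is $1.73.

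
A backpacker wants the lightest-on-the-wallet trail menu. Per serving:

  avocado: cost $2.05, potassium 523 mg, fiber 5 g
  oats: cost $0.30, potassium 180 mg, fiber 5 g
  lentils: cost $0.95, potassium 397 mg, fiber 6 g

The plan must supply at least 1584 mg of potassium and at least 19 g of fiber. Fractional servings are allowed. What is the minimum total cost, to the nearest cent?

Compare the cost at each extreme point of the feasible region.
avocado only: max(1584/523, 19/5) = 3.8 servings → $7.79.
oats only: max(1584/180, 19/5) = 8.8 servings → $2.64.
lentils only: max(1584/397, 19/6) = 3.99 servings → $3.79.
avocado + oats with both tight: 2.624 servings and 1.176 servings → $5.73.
avocado + lentils with both tight: 1.701 servings and 1.749 servings → $5.15.
oats + lentils: intersection lies outside the first quadrant.
So the least-cost plan costs $2.64.

$2.64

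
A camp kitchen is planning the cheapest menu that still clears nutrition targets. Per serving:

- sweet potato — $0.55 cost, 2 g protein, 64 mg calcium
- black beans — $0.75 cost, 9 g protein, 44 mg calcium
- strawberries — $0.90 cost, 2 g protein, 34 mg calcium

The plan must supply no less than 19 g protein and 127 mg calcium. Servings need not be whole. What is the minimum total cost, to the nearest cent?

$1.82

At the optimum either one food covers both requirements or two foods hit both targets exactly; no other combination can be cheaper.
sweet potato only: max(19/2, 127/64) = 9.5 servings → $5.22.
black beans only: max(19/9, 127/44) = 2.886 servings → $2.16.
strawberries only: max(19/2, 127/34) = 9.5 servings → $8.55.
sweet potato + black beans with both tight: 0.6291 servings and 1.971 servings → $1.82.
sweet potato + strawberries: the both-tight solution has a negative serving — not a feasible corner.
black beans + strawberries with both tight: 1.798 servings and 1.408 servings → $2.62.
So the least-cost plan costs $1.82.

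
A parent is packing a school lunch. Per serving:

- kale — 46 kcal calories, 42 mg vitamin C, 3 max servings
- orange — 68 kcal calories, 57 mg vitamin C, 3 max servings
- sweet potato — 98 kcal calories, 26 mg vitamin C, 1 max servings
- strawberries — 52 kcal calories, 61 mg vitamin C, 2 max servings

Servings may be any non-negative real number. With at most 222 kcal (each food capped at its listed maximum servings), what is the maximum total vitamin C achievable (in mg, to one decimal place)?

229.7 mg

Vitamin C per kcal: strawberries 1.173, kale 0.913, orange 0.8382, sweet potato 0.2653.
Take 2 servings of strawberries: uses 104 kcal, +122.0 mg vitamin C (running total 122.0 mg).
Take 2.565 servings of kale: uses 118 kcal, +107.7 mg vitamin C (running total 229.7 mg).
Greedy by best ratio exhausts the calories allowance optimally: 229.7 mg.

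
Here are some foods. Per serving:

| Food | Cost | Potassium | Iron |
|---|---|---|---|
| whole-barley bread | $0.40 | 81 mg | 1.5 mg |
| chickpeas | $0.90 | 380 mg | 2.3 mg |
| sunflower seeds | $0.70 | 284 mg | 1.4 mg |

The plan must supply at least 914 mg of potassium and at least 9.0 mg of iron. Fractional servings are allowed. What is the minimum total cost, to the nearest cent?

$2.88

whole-barley bread only: max(914/81, 9.0/1.5) = 11.28 servings → $4.51.
chickpeas only: max(914/380, 9.0/2.3) = 3.913 servings → $3.52.
sunflower seeds only: max(914/284, 9.0/1.4) = 6.429 servings → $4.50.
whole-barley bread + chickpeas with both tight: 3.434 servings and 1.673 servings → $2.88.
whole-barley bread + sunflower seeds with both tight: 4.083 servings and 2.054 servings → $3.07.
chickpeas + sunflower seeds: the both-tight solution has a negative serving — not a feasible corner.
Cheapest feasible corner: $2.88.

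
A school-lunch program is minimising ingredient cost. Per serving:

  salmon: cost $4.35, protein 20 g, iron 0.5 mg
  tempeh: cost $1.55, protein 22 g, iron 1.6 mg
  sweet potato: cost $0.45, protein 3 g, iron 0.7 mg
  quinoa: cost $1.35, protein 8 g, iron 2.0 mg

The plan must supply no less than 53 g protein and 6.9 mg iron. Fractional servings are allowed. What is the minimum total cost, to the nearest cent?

$5.24

Minimising a linear cost over {protein ≥ 53, iron ≥ 6.9, servings ≥ 0} — the optimum is at a vertex, using one or two foods.
salmon only: max(53/20, 6.9/0.5) = 13.8 servings → $60.03.
tempeh only: max(53/22, 6.9/1.6) = 4.312 servings → $6.68.
sweet potato only: max(53/3, 6.9/0.7) = 17.67 servings → $7.95.
quinoa only: max(53/8, 6.9/2.0) = 6.625 servings → $8.94.
salmon + tempeh: intersection lies outside the first quadrant.
salmon + sweet potato with both tight: 1.312 servings and 8.92 servings → $9.72.
salmon + quinoa with both tight: 1.411 servings and 3.097 servings → $10.32.
tempeh + sweet potato with both tight: 1.547 servings and 6.321 servings → $5.24.
tempeh + quinoa with both tight: 1.628 servings and 2.147 servings → $5.42.
sweet potato + quinoa: intersection lies outside the first quadrant.
Cheapest feasible corner: $5.24.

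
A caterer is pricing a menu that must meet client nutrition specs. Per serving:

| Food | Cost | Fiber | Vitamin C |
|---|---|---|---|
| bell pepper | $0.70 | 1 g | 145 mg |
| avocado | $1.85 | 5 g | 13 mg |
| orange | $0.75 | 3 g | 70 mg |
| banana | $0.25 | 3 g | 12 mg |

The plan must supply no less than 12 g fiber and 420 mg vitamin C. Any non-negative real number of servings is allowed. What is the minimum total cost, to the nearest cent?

$2.63

Compare the cost at each extreme point of the feasible region.
bell pepper only: max(12/1, 420/145) = 12 servings → $8.40.
avocado only: max(12/5, 420/13) = 32.31 servings → $59.77.
orange only: max(12/3, 420/70) = 6 servings → $4.50.
banana only: max(12/3, 420/12) = 35 servings → $8.75.
bell pepper + avocado with both tight: 2.73 servings and 1.854 servings → $5.34.
bell pepper + orange with both tight: 1.151 servings and 3.616 servings → $3.52.
bell pepper + banana with both tight: 2.638 servings and 3.121 servings → $2.63.
avocado + orange with both targets exact would need a negative amount; discard.
avocado + banana: intersection lies outside the first quadrant.
orange + banana with both targets exact would need a negative amount; discard.
Cheapest feasible corner: $2.63.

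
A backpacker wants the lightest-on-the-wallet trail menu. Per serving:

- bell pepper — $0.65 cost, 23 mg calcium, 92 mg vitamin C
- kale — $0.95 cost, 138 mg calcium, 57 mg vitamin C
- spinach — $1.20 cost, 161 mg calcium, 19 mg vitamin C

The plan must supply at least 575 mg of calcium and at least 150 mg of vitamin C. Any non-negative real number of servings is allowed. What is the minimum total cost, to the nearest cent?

For a min-cost LP with two ≥-constraints, a basic feasible solution has at most two positive variables.
bell pepper only: max(575/23, 150/92) = 25 servings → $16.25.
kale only: max(575/138, 150/57) = 4.167 servings → $3.96.
spinach only: max(575/161, 150/19) = 7.895 servings → $9.47.
bell pepper + kale with both targets exact would need a negative amount; discard.
bell pepper + spinach with both tight: 0.92 servings and 3.44 servings → $4.73.
kale + spinach with both tight: 2.018 servings and 1.842 servings → $4.13.
So the least-cost plan costs $3.96.

$3.96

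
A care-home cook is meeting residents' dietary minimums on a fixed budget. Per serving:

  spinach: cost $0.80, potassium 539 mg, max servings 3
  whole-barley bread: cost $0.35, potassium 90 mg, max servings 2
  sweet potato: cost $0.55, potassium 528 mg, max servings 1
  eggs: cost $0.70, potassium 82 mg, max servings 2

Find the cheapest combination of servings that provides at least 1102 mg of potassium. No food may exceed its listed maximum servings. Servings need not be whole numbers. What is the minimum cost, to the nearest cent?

$1.40

Cost per mg of potassium: sweet potato $0.0010, spinach $0.0015, whole-barley bread $0.0039, eggs $0.0085.
Take 1 serving of sweet potato: +528.0 mg potassium for $0.55 (total $0.55, still need 574.0 mg).
Take 1.065 servings of spinach: +574.0 mg potassium for $0.85 (total $1.40, still need 0.0 mg).
Greedy by cheapest-per-mg is optimal for a single linear constraint, so the minimum cost is $1.40.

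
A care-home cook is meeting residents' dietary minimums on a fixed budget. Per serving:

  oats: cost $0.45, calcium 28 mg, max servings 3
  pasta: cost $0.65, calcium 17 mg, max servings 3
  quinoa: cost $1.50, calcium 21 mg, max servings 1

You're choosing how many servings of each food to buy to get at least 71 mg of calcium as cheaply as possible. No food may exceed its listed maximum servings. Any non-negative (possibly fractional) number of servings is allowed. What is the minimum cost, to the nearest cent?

$1.14

Cost per mg of calcium: oats $0.0161, pasta $0.0382, quinoa $0.0714.
Take 2.536 servings of oats: +71.0 mg calcium for $1.14 (total $1.14, still need 0.0 mg).
Filling from the cheapest source first is optimal under one linear minimum: $1.14.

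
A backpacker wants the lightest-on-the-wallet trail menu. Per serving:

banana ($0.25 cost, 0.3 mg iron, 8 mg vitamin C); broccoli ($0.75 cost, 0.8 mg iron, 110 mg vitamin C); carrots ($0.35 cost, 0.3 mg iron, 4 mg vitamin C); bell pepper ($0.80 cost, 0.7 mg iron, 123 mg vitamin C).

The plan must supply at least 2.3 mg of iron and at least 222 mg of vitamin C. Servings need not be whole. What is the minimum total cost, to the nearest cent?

$2.07

banana only: max(2.3/0.3, 222/8) = 27.75 servings → $6.94.
broccoli only: max(2.3/0.8, 222/110) = 2.875 servings → $2.16.
carrots only: max(2.3/0.3, 222/4) = 55.5 servings → $19.43.
bell pepper only: max(2.3/0.7, 222/123) = 3.286 servings → $2.63.
banana + broccoli with both tight: 2.835 servings and 1.812 servings → $2.07.
banana + carrots: the both-tight solution has a negative serving — not a feasible corner.
banana + bell pepper with both tight: 4.073 servings and 1.54 servings → $2.25.
broccoli + carrots with both tight: 1.926 servings and 2.53 servings → $2.33.
broccoli + bell pepper: intersection lies outside the first quadrant.
carrots + bell pepper with both tight: 3.739 servings and 1.683 servings → $2.66.
Cheapest feasible corner: $2.07.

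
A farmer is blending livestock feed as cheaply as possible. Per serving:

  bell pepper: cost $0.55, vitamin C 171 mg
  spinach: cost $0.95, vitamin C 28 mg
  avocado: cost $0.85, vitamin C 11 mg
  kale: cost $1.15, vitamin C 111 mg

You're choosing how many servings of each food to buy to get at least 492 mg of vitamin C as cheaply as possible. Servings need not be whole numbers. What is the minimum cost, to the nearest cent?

$1.58

Cost per mg of vitamin C: bell pepper $0.0032, kale $0.0104, spinach $0.0339, avocado $0.0773.
With no serving limits, use only bell pepper: 492 mg / 171 mg = 2.877 servings × $0.55 = $1.58.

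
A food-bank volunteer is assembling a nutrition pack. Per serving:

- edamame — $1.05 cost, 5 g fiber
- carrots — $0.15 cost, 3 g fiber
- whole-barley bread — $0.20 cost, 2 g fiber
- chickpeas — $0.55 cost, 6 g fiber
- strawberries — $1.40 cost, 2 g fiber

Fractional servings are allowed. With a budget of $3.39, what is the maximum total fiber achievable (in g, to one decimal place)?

Fiber per dollar: carrots 20, chickpeas 10.91, whole-barley bread 10, edamame 4.762, strawberries 1.429.
With no serving limits, spend the whole cost allowance on carrots: $3.39 / $0.15 × 3 g = 67.8 g.

67.8 g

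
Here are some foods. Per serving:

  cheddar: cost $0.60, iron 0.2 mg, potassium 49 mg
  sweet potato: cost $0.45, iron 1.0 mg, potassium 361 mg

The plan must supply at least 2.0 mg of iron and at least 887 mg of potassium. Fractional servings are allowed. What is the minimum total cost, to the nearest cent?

At the optimum either one food covers both requirements or two foods hit both targets exactly; no other combination can be cheaper.
cheddar only: max(2.0/0.2, 887/49) = 18.1 servings → $10.86.
sweet potato only: max(2.0/1.0, 887/361) = 2.457 servings → $1.11.
cheddar + sweet potato with both targets exact would need a negative amount; discard.
Cheapest feasible corner: $1.11.

$1.11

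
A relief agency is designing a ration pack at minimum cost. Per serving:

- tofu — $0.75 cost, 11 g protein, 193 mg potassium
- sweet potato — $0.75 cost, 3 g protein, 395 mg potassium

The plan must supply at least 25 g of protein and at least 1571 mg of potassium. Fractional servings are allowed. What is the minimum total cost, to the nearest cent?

With two linear requirements the optimum uses one or two foods; enumerate the corners.
tofu only: max(25/11, 1571/193) = 8.14 servings → $6.10.
sweet potato only: max(25/3, 1571/395) = 8.333 servings → $6.25.
tofu + sweet potato with both tight: 1.371 servings and 3.307 servings → $3.51.
Cheapest feasible corner: $3.51.

$3.51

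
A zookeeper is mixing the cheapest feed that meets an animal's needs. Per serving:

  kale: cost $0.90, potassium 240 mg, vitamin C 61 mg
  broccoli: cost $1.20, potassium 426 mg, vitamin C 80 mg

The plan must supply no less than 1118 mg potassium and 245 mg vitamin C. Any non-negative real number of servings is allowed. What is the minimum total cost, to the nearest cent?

$3.64

For a min-cost LP with two ≥-constraints, a basic feasible solution has at most two positive variables.
kale only: max(1118/240, 245/61) = 4.658 servings → $4.19.
broccoli only: max(1118/426, 245/80) = 3.062 servings → $3.67.
kale + broccoli with both tight: 2.2 servings and 1.385 servings → $3.64.
Cheapest feasible corner: $3.64.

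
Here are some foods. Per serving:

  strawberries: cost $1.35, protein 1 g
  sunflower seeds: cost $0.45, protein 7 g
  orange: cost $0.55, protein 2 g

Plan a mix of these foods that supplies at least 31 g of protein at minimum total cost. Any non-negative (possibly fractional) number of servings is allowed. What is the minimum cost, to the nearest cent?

Cost per g of protein: sunflower seeds $0.0643, orange $0.2750, strawberries $1.3500.
With no serving limits, use only sunflower seeds: 31 g / 7 g = 4.429 servings × $0.45 = $1.99.

$1.99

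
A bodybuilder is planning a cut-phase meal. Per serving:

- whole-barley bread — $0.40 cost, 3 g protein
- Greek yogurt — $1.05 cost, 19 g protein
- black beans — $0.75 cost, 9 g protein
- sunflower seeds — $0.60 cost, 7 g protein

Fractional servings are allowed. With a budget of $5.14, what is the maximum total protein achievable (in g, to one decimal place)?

Protein per dollar: Greek yogurt 18.1, black beans 12, sunflower seeds 11.67, whole-barley bread 7.5.
With no serving limits, spend the whole cost allowance on Greek yogurt: $5.14 / $1.05 × 19 g = 93.0 g.

93.0 g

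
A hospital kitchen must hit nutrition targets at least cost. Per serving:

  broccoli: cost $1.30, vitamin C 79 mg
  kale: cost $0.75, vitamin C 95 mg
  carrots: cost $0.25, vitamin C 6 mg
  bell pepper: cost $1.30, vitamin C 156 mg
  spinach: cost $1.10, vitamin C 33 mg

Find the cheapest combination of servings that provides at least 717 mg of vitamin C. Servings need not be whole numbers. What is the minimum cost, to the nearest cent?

Cost per mg of vitamin C: kale $0.0079, bell pepper $0.0083, broccoli $0.0165, spinach $0.0333, carrots $0.0417.
With no serving limits, use only kale: 717 mg / 95 mg = 7.547 servings × $0.75 = $5.66.

$5.66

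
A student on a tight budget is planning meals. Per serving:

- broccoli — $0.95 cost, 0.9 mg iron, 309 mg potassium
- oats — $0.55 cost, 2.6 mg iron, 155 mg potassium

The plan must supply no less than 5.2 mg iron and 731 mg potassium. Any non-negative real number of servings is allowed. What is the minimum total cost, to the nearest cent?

Check every corner: each single food scaled to meet both minima, and each pair solved so both constraints bind.
broccoli only: max(5.2/0.9, 731/309) = 5.778 servings → $5.49.
oats only: max(5.2/2.6, 731/155) = 4.716 servings → $2.59.
broccoli + oats with both tight: 1.649 servings and 1.429 servings → $2.35.
So the least-cost plan costs $2.35.

$2.35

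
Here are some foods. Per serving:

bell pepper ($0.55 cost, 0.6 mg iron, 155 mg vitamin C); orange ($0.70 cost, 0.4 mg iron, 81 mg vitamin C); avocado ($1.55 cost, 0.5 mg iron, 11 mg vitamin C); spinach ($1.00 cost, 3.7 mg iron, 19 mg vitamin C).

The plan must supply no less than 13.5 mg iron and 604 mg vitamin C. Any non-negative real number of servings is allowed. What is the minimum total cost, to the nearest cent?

A basic optimal solution has at most two foods positive. Try each food alone and each pair with both targets met exactly.
bell pepper only: max(13.5/0.6, 604/155) = 22.5 servings → $12.38.
orange only: max(13.5/0.4, 604/81) = 33.75 servings → $23.62.
avocado only: max(13.5/0.5, 604/11) = 54.91 servings → $85.11.
spinach only: max(13.5/3.7, 604/19) = 31.79 servings → $31.79.
bell pepper + orange: the both-tight solution has a negative serving — not a feasible corner.
bell pepper + avocado with both tight: 2.165 servings and 24.4 servings → $39.01.
bell pepper + spinach with both tight: 3.519 servings and 3.078 servings → $5.01.
orange + avocado with both tight: 4.252 servings and 23.6 servings → $39.55.
orange + spinach with both tight: 6.773 servings and 2.916 servings → $7.66.
avocado + spinach: intersection lies outside the first quadrant.
Cheapest feasible corner: $5.01.

$5.01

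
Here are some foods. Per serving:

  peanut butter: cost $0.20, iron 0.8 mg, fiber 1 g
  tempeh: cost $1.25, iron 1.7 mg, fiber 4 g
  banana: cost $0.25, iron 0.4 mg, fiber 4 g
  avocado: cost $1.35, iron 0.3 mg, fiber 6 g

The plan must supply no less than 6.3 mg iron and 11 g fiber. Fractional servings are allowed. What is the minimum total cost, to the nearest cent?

For a min-cost LP with two ≥-constraints, a basic feasible solution has at most two positive variables.
peanut butter only: max(6.3/0.8, 11/1) = 11 servings → $2.20.
tempeh only: max(6.3/1.7, 11/4) = 3.706 servings → $4.63.
banana only: max(6.3/0.4, 11/4) = 15.75 servings → $3.94.
avocado only: max(6.3/0.3, 11/6) = 21 servings → $28.35.
peanut butter + tempeh with both tight: 4.333 servings and 1.667 servings → $2.95.
peanut butter + banana with both tight: 7.429 servings and 0.8929 servings → $1.71.
peanut butter + avocado with both tight: 7.667 servings and 0.5556 servings → $2.28.
tempeh + banana: the both-tight solution has a negative serving — not a feasible corner.
tempeh + avocado: the both-tight solution has a negative serving — not a feasible corner.
banana + avocado: the both-tight solution has a negative serving — not a feasible corner.
Cheapest feasible corner: $1.71.

$1.71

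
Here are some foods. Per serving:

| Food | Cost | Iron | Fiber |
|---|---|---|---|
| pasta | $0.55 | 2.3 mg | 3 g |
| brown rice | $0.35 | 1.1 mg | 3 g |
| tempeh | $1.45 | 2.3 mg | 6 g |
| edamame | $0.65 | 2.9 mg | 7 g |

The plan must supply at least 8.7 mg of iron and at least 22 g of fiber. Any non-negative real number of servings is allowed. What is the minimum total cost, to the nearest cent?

At the optimum either one food covers both requirements or two foods hit both targets exactly; no other combination can be cheaper.
pasta only: max(8.7/2.3, 22/3) = 7.333 servings → $4.03.
brown rice only: max(8.7/1.1, 22/3) = 7.909 servings → $2.77.
tempeh only: max(8.7/2.3, 22/6) = 3.783 servings → $5.48.
edamame only: max(8.7/2.9, 22/7) = 3.143 servings → $2.04.
pasta + brown rice with both tight: 0.5278 servings and 6.806 servings → $2.67.
pasta + tempeh with both tight: 0.2319 servings and 3.551 servings → $5.28.
pasta + edamame with both targets exact would need a negative amount; discard.
brown rice + tempeh: the both-tight solution has a negative serving — not a feasible corner.
brown rice + edamame with both tight: 2.9 servings and 1.9 servings → $2.25.
tempeh + edamame with both tight: 2.231 servings and 1.231 servings → $4.03.
Cheapest feasible corner: $2.04.

$2.04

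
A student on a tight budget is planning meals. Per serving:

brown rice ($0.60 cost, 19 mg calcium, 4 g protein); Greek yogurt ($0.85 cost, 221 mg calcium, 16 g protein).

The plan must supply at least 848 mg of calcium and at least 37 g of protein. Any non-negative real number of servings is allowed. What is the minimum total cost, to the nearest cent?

$3.26

brown rice only: max(848/19, 37/4) = 44.63 servings → $26.78.
Greek yogurt only: max(848/221, 37/16) = 3.837 servings → $3.26.
brown rice + Greek yogurt with both targets exact would need a negative amount; discard.
So the least-cost plan costs $3.26.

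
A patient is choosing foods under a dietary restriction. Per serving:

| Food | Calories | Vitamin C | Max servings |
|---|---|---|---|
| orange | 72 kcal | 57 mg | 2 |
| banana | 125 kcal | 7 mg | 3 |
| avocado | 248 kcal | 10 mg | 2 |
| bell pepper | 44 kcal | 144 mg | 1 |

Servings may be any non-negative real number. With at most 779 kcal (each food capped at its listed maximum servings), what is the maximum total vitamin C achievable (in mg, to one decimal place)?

Vitamin C per kcal: bell pepper 3.273, orange 0.7917, banana 0.056, avocado 0.04032.
Take 1 serving of bell pepper: uses 44 kcal, +144.0 mg vitamin C (running total 144.0 mg).
Take 2 servings of orange: uses 144 kcal, +114.0 mg vitamin C (running total 258.0 mg).
Take 3 servings of banana: uses 375 kcal, +21.0 mg vitamin C (running total 279.0 mg).
Take 0.871 servings of avocado: uses 216 kcal, +8.7 mg vitamin C (running total 287.7 mg).
Greedy by best ratio exhausts the calories allowance optimally: 287.7 mg.

287.7 mg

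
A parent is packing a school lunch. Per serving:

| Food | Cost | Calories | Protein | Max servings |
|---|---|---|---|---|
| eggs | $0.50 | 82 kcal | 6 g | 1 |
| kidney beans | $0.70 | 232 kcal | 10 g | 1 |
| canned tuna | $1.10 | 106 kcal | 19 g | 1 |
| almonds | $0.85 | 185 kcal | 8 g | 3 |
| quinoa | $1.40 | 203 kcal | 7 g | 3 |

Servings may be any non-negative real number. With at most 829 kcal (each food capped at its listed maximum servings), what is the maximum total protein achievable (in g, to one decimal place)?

52.7 g

Protein per kcal: canned tuna 0.1792, eggs 0.07317, almonds 0.04324, kidney beans 0.0431, quinoa 0.03448.
Take 1 serving of canned tuna: uses 106 kcal, +19.0 g protein (running total 19.0 g).
Take 1 serving of eggs: uses 82 kcal, +6.0 g protein (running total 25.0 g).
Take 3 servings of almonds: uses 555 kcal, +24.0 g protein (running total 49.0 g).
Take 0.3707 servings of kidney beans: uses 86 kcal, +3.7 g protein (running total 52.7 g).
Filling greedily by protein-per-kcal is optimal for one linear limit, giving 52.7 g.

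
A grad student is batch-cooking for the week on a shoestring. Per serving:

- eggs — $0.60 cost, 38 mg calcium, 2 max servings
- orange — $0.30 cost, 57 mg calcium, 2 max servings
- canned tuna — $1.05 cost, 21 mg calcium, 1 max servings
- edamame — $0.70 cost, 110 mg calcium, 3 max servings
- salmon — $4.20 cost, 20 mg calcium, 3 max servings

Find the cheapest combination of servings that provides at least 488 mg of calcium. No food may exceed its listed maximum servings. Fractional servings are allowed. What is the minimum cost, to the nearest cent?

$3.39

Cost per mg of calcium: orange $0.0053, edamame $0.0064, eggs $0.0158, canned tuna $0.0500, salmon $0.2100.
Take 2 servings of orange: +114.0 mg calcium for $0.60 (total $0.60, still need 374.0 mg).
Take 3 servings of edamame: +330.0 mg calcium for $2.10 (total $2.70, still need 44.0 mg).
Take 1.158 servings of eggs: +44.0 mg calcium for $0.69 (total $3.39, still need 0.0 mg).
Filling from the cheapest source first is optimal under one linear minimum: $3.39.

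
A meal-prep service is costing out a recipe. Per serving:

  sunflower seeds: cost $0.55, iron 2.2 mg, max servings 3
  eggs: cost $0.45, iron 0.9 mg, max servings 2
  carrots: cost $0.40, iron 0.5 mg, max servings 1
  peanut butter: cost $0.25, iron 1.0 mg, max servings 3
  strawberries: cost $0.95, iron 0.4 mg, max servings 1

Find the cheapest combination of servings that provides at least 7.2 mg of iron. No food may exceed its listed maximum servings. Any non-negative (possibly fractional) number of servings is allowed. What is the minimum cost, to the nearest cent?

Cost per mg of iron: sunflower seeds $0.2500, peanut butter $0.2500, eggs $0.5000, carrots $0.8000, strawberries $2.3750.
Take 3 servings of sunflower seeds: +6.6 mg iron for $1.65 (total $1.65, still need 0.6 mg).
Take 0.6 servings of peanut butter: +0.6 mg iron for $0.15 (total $1.80, still need 0.0 mg).
Greedy by cheapest-per-mg is optimal for a single linear constraint, so the minimum cost is $1.80.

$1.80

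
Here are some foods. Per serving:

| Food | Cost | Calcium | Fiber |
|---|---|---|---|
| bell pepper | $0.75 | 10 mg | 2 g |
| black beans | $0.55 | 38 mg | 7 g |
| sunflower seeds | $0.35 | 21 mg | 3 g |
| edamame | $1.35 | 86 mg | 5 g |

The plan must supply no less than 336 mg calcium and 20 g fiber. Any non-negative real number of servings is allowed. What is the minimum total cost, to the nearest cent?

$4.86

bell pepper only: max(336/10, 20/2) = 33.6 servings → $25.20.
black beans only: max(336/38, 20/7) = 8.842 servings → $4.86.
sunflower seeds only: max(336/21, 20/3) = 16 servings → $5.60.
edamame only: max(336/86, 20/5) = 4 servings → $5.40.
bell pepper + black beans: intersection lies outside the first quadrant.
bell pepper + sunflower seeds with both targets exact would need a negative amount; discard.
bell pepper + edamame with both tight: 0.3279 servings and 3.869 servings → $5.47.
black beans + sunflower seeds: intersection lies outside the first quadrant.
black beans + edamame with both tight: 0.09709 servings and 3.864 servings → $5.27.
sunflower seeds + edamame with both tight: 0.2614 servings and 3.843 servings → $5.28.
The minimum over all feasible corners is $4.86.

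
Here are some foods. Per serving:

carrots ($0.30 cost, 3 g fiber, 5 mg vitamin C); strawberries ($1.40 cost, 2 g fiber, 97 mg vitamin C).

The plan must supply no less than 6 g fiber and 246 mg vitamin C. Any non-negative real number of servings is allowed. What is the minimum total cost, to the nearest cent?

$3.62

Two binding constraints pin down two serving amounts, so the optimal mix uses at most two foods. The candidates are each food alone (scaled to the tighter of fiber/vitamin C) and each pair with both constraints tight.
carrots only: max(6/3, 246/5) = 49.2 servings → $14.76.
strawberries only: max(6/2, 246/97) = 3 servings → $4.20.
carrots + strawberries with both tight: 0.3203 servings and 2.52 servings → $3.62.
The minimum over all feasible corners is $3.62.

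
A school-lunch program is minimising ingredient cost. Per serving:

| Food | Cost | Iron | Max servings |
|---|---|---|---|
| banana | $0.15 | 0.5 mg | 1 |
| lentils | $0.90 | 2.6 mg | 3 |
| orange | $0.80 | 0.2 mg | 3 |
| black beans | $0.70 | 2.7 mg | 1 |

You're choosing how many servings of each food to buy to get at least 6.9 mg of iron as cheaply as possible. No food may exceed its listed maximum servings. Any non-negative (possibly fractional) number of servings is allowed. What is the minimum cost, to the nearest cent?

$2.13

Cost per mg of iron: black beans $0.2593, banana $0.3000, lentils $0.3462, orange $4.0000.
Take 1 serving of black beans: +2.7 mg iron for $0.70 (total $0.70, still need 4.2 mg).
Take 1 serving of banana: +0.5 mg iron for $0.15 (total $0.85, still need 3.7 mg).
Take 1.423 servings of lentils: +3.7 mg iron for $1.28 (total $2.13, still need 0.0 mg).
Greedy by cheapest-per-mg is optimal for a single linear constraint, so the minimum cost is $2.13.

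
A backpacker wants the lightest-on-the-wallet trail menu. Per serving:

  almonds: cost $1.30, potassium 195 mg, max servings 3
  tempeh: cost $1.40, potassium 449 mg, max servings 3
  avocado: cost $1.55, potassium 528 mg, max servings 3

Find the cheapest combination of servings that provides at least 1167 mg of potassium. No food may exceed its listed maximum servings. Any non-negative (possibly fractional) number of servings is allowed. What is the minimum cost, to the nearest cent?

$3.43

Cost per mg of potassium: avocado $0.0029, tempeh $0.0031, almonds $0.0067.
Take 2.21 servings of avocado: +1167.0 mg potassium for $3.43 (total $3.43, still need 0.0 mg).
Filling from the cheapest source first is optimal under one linear minimum: $3.43.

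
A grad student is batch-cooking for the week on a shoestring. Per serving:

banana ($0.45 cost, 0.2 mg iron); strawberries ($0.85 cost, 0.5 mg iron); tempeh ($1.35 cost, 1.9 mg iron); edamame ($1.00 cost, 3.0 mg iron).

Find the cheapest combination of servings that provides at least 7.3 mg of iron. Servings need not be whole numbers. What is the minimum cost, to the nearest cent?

$2.43

Cost per mg of iron: edamame $0.3333, tempeh $0.7105, strawberries $1.7000, banana $2.2500.
With no serving limits, use only edamame: 7.3 mg / 3.0 mg = 2.433 servings × $1.00 = $2.43.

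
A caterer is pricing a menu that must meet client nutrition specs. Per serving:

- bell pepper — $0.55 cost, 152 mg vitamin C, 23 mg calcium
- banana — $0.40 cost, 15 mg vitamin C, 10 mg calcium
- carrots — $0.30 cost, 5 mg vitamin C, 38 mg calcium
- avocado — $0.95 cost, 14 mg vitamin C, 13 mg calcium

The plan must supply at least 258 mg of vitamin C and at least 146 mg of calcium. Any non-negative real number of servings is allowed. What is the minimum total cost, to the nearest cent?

$1.74

The cheapest plan sits at a corner of the feasible region — with two constraints it uses at most two foods.
bell pepper only: max(258/152, 146/23) = 6.348 servings → $3.49.
banana only: max(258/15, 146/10) = 17.2 servings → $6.88.
carrots only: max(258/5, 146/38) = 51.6 servings → $15.48.
avocado only: max(258/14, 146/13) = 18.43 servings → $17.51.
bell pepper + banana with both tight: 0.3319 servings and 13.84 servings → $5.72.
bell pepper + carrots with both tight: 1.603 servings and 2.872 servings → $1.74.
bell pepper + avocado with both tight: 0.792 servings and 9.83 servings → $9.77.
banana + carrots: intersection lies outside the first quadrant.
banana + avocado with both targets exact would need a negative amount; discard.
carrots + avocado: intersection lies outside the first quadrant.
Cheapest feasible corner: $1.74.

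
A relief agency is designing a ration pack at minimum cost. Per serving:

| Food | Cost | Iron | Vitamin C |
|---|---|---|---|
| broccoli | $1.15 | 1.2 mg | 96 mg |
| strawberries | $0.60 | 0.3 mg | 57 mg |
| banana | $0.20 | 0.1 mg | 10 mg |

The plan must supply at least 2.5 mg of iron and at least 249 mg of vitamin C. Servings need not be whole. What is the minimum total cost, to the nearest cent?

$2.86

broccoli only: max(2.5/1.2, 249/96) = 2.594 servings → $2.98.
strawberries only: max(2.5/0.3, 249/57) = 8.333 servings → $5.00.
banana only: max(2.5/0.1, 249/10) = 25 servings → $5.00.
broccoli + strawberries with both tight: 1.712 servings and 1.485 servings → $2.86.
broccoli + banana with both tight: 0.04167 servings and 24.5 servings → $4.95.
strawberries + banana: the both-tight solution has a negative serving — not a feasible corner.
The minimum over all feasible corners is $2.86.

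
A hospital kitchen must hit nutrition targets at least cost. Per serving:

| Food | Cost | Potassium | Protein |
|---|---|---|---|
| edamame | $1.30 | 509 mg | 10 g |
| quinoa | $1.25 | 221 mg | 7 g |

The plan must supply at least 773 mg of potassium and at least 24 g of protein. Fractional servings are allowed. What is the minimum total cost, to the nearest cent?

$3.12

This is a tiny linear program; its minimum lies at a vertex of the feasible set. List the vertices and price them.
edamame only: max(773/509, 24/10) = 2.4 servings → $3.12.
quinoa only: max(773/221, 24/7) = 3.498 servings → $4.37.
edamame + quinoa with both tight: 0.07908 servings and 3.316 servings → $4.25.
So the least-cost plan costs $3.12.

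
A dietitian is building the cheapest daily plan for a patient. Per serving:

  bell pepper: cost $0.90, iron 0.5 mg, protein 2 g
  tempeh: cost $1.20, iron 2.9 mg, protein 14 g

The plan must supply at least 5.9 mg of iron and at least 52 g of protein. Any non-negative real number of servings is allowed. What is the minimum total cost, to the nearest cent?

Two binding constraints pin down two serving amounts, so the optimal mix uses at most two foods. The candidates are each food alone (scaled to the tighter of iron/protein) and each pair with both constraints tight.
bell pepper only: max(5.9/0.5, 52/2) = 26 servings → $23.40.
tempeh only: max(5.9/2.9, 52/14) = 3.714 servings → $4.46.
bell pepper + tempeh: the both-tight solution has a negative serving — not a feasible corner.
So the least-cost plan costs $4.46.

$4.46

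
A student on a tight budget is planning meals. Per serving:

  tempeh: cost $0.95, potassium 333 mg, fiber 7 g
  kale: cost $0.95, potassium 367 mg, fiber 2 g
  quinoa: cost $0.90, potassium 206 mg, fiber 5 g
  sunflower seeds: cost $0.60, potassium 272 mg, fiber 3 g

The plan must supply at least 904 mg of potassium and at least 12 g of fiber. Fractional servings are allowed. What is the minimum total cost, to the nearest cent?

Check every corner: each single food scaled to meet both minima, and each pair solved so both constraints bind.
tempeh only: max(904/333, 12/7) = 2.715 servings → $2.58.
kale only: max(904/367, 12/2) = 6 servings → $5.70.
quinoa only: max(904/206, 12/5) = 4.388 servings → $3.95.
sunflower seeds only: max(904/272, 12/3) = 4 servings → $2.40.
tempeh + kale with both tight: 1.364 servings and 1.225 servings → $2.46.
tempeh + quinoa: the both-tight solution has a negative serving — not a feasible corner.
tempeh + sunflower seeds with both tight: 0.6099 servings and 2.577 servings → $2.13.
kale + quinoa with both tight: 1.439 servings and 1.824 servings → $3.01.
kale + sunflower seeds: intersection lies outside the first quadrant.
quinoa + sunflower seeds with both tight: 0.7439 servings and 2.76 servings → $2.33.
The minimum over all feasible corners is $2.13.

$2.13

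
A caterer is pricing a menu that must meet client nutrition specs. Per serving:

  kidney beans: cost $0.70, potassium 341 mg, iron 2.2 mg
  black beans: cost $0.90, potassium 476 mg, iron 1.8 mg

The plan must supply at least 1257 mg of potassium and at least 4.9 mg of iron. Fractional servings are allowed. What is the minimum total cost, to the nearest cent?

$2.39

An LP optimum is at a vertex; with two nutrient constraints at most two foods are used. Check each candidate.
kidney beans only: max(1257/341, 4.9/2.2) = 3.686 servings → $2.58.
black beans only: max(1257/476, 4.9/1.8) = 2.722 servings → $2.45.
kidney beans + black beans with both tight: 0.1611 servings and 2.525 servings → $2.39.
Cheapest feasible corner: $2.39.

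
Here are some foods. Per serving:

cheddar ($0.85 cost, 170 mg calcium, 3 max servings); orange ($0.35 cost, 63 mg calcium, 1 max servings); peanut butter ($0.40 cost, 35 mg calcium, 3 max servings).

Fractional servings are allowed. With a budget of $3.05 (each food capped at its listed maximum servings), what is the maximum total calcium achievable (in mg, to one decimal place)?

586.1 mg

Calcium per dollar: cheddar 200, orange 180, peanut butter 87.5.
Take 3 servings of cheddar: spends $2.55, +510.0 mg calcium (running total 510.0 mg).
Take 1 serving of orange: spends $0.35, +63.0 mg calcium (running total 573.0 mg).
Take 0.375 servings of peanut butter: spends $0.15, +13.1 mg calcium (running total 586.1 mg).
Filling greedily by calcium-per-dollar is optimal for one linear limit, giving 586.1 mg.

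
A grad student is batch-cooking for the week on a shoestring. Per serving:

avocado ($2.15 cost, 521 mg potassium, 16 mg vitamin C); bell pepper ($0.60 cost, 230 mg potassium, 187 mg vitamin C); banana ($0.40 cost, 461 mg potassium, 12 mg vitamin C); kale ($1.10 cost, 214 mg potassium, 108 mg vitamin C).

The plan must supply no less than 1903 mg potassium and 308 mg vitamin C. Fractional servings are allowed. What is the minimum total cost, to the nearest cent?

Minimising a linear cost over {potassium ≥ 1903, vitamin C ≥ 308, servings ≥ 0} — the optimum is at a vertex, using one or two foods.
avocado only: max(1903/521, 308/16) = 19.25 servings → $41.39.
bell pepper only: max(1903/230, 308/187) = 8.274 servings → $4.96.
banana only: max(1903/461, 308/12) = 25.67 servings → $10.27.
kale only: max(1903/214, 308/108) = 8.893 servings → $9.78.
avocado + bell pepper with both tight: 3.04 servings and 1.387 servings → $7.37.
avocado + banana: intersection lies outside the first quadrant.
avocado + kale with both tight: 2.642 servings and 2.46 servings → $8.39.
bell pepper + banana with both tight: 1.428 servings and 3.416 servings → $2.22.
bell pepper + kale: intersection lies outside the first quadrant.
banana + kale with both tight: 2.957 servings and 2.523 servings → $3.96.
So the least-cost plan costs $2.22.

$2.22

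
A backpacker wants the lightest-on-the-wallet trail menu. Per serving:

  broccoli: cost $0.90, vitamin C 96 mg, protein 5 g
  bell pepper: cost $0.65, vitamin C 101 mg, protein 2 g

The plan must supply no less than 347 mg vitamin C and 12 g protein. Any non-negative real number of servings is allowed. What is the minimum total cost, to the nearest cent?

$2.70

This is a tiny linear program; its minimum lies at a vertex of the feasible set. List the vertices and price them.
broccoli only: max(347/96, 12/5) = 3.615 servings → $3.25.
bell pepper only: max(347/101, 12/2) = 6 servings → $3.90.
broccoli + bell pepper with both tight: 1.655 servings and 1.863 servings → $2.70.
So the least-cost plan costs $2.70.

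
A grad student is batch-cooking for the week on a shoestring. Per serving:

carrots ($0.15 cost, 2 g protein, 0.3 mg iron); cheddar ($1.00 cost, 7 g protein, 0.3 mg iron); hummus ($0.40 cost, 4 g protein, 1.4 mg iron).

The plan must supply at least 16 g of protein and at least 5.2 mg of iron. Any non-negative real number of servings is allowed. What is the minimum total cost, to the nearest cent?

$1.55

carrots only: max(16/2, 5.2/0.3) = 17.33 servings → $2.60.
cheddar only: max(16/7, 5.2/0.3) = 17.33 servings → $17.33.
hummus only: max(16/4, 5.2/1.4) = 4 servings → $1.60.
carrots + cheddar: the both-tight solution has a negative serving — not a feasible corner.
carrots + hummus with both tight: 1 serving and 3.5 servings → $1.55.
cheddar + hummus with both tight: 0.186 servings and 3.674 servings → $1.66.
So the least-cost plan costs $1.55.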